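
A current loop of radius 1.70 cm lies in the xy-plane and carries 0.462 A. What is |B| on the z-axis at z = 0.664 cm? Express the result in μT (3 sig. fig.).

On the axis of a circular loop, B = μ₀IR² / [2(R²+z²)^(3/2)].
R² + z² = (0.017)² + (0.00664)² = 0.0003331 m², and (R²+z²)^(3/2) = 6.08×10⁻⁶ m³.
B = (4π×10⁻⁷ × 0.462 × 0.000289) / (2 × 6.08×10⁻⁶) = 1.38×10⁻⁵ T.

B ≈ 13.8 μT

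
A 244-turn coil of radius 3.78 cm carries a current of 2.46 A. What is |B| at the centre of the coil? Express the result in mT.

For an N-turn flat coil, B = Nμ₀I/(2R) with R = 0.0378 m.
B = 244 × 4.09×10⁻⁵ T = 9.98×10⁻³ T.

B ≈ 9.98 mT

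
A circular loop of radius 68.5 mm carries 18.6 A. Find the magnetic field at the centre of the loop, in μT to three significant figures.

At the centre of a circular loop the Biot–Savart law gives B = μ₀I/(2R).
B = (4π×10⁻⁷ × 18.6) / (2 × 0.0685) = 1.71×10⁻⁴ T.

B ≈ 171 μT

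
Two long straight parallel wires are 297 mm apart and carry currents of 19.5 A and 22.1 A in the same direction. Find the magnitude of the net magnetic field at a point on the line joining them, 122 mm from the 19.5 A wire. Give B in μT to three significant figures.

B ≈ 6.71 μT

Each long wire gives B = μ₀I/(2πd). Distances are d₁ = 0.122 m and d₂ = 0.175 m.
B₁ = 3.20×10⁻⁵ T, B₂ = 2.53×10⁻⁵ T.
Between parallel currents the two contributions point in opposite directions, so they subtract. B = |B₁ − B₂| = |3.20×10⁻⁵ − 2.53×10⁻⁵| = 6.71×10⁻⁶ T.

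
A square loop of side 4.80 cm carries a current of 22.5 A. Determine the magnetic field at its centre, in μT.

Each side is a finite straight segment at perpendicular distance d = a/(2 tan(π/4)) = 0.024 m from the centre, with end-angles ±π/4.
One side contributes B₁ = (μ₀I/4πd)·2 sin(π/4) = 1.33×10⁻⁴ T.
All 4 sides add in the same direction: B = 4 × 1.33×10⁻⁴ = 5.30×10⁻⁴ T.

B ≈ 530 μT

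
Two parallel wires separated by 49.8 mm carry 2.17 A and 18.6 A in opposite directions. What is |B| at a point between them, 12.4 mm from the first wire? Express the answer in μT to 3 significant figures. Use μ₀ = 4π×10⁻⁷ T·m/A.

Each long wire gives B = μ₀I/(2πd). Distances are d₁ = 0.0124 m and d₂ = 0.0374 m.
B₁ = 3.50×10⁻⁵ T, B₂ = 9.95×10⁻⁵ T.
Between antiparallel currents both contributions point the same way, so they add. B = B₁ + B₂ = 3.50×10⁻⁵ + 9.95×10⁻⁵ = 1.34×10⁻⁴ T.

B ≈ 134 μT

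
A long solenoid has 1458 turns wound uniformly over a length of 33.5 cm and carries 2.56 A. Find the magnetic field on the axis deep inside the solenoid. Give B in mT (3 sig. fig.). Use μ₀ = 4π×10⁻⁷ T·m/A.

Inside a long solenoid, B = μ₀nI with n = 4352 turns/m.
B = 4π×10⁻⁷ × 4352 × 2.56 = 1.40×10⁻² T.

B ≈ 14.0 mT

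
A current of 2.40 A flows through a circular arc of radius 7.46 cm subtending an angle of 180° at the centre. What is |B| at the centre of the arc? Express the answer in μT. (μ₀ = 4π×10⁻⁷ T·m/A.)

B ≈ 10.1 μT

The Biot–Savart field of a circular arc at its centre is B = μ₀Iφ/(4πR), with φ = 3.142 rad.
B = (4π×10⁻⁷ × 2.40 × 3.142) / (4π × 0.0746) = 1.01×10⁻⁵ T.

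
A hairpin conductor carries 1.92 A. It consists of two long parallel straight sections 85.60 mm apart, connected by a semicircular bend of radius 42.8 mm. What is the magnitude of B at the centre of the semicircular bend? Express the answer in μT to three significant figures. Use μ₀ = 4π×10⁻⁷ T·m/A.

The semicircular arc contributes B_arc = μ₀I·π/(4πR) = μ₀I/(4R) = 1.41×10⁻⁵ T.
Each semi-infinite lead is at perpendicular distance R = 0.0428 m from the centre, with the perpendicular foot at its near end, so it contributes μ₀I/(4πR); both point the same way, together 8.97×10⁻⁶ T.
Arc and leads all point the same direction: B = 1.41×10⁻⁵ + 8.97×10⁻⁶ = 2.31×10⁻⁵ T.

B ≈ 23.1 μT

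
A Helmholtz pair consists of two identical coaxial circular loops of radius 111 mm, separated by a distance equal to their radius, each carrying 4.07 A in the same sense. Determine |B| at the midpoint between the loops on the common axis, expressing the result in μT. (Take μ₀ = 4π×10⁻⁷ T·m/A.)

B ≈ 33.0 μT

Each loop contributes B = μ₀IR²/[2(R²+z²)^(3/2)] on the axis, with z measured from that loop.
Loop 1 (z = 0.0555 m): B₁ = 1.65×10⁻⁵ T. Loop 2 (z = 0.0555 m): B₂ = 1.65×10⁻⁵ T.
The fields add: B = B₁ + B₂ = 3.30×10⁻⁵ T.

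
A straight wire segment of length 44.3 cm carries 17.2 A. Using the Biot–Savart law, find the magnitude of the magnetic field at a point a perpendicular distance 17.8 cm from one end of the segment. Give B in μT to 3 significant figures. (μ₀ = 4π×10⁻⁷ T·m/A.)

For a finite straight segment, B = (μ₀I/4πd)(sinθ₁ + sinθ₂), where θ₁, θ₂ are the angles from the perpendicular to each end.
The perpendicular foot is at one end, so the two end-offsets along the wire are 0 and L = 0.443 m.
sinθ₁ = 0/√(0²+0.178²) = 0.0000; sinθ₂ = 0.443/√(0.443²+0.178²) = 0.9279.
B = (4π×10⁻⁷ × 17.2) / (4π × 0.178) × (0.0000 + 0.9279) = 8.97×10⁻⁶ T.

B ≈ 8.97 μT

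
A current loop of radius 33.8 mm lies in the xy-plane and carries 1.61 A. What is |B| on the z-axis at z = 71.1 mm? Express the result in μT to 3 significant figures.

B ≈ 2.37 μT

On the axis of a circular loop, B = μ₀IR² / [2(R²+z²)^(3/2)].
R² + z² = (0.0338)² + (0.0711)² = 0.006198 m², and (R²+z²)^(3/2) = 4.88×10⁻⁴ m³.
B = (4π×10⁻⁷ × 1.61 × 0.001142) / (2 × 4.88×10⁻⁴) = 2.37×10⁻⁶ T.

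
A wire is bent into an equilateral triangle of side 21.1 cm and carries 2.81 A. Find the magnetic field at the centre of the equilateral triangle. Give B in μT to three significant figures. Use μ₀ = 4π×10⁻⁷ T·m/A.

B ≈ 24.0 μT

Each side is a finite straight segment at perpendicular distance d = a/(2 tan(π/3)) = 0.06091 m from the centre, with end-angles ±π/3.
One side contributes B₁ = (μ₀I/4πd)·2 sin(π/3) = 7.99×10⁻⁶ T.
All 3 sides add in the same direction: B = 3 × 7.99×10⁻⁶ = 2.40×10⁻⁵ T.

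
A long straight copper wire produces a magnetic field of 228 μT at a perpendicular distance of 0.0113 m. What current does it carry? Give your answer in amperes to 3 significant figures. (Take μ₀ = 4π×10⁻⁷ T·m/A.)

For a long straight wire B = μ₀I/(2πd), so I = 2πdB/μ₀.
I = 2π × 0.0113 × 2.28×10⁻⁴ / (4π×10⁻⁷) = 12.9 A.

I ≈ 12.9 A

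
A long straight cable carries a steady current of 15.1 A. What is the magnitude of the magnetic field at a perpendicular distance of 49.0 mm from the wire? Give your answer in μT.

B ≈ 61.6 μT

For an infinitely long straight wire, B = μ₀I/(2πd).
B = (4π×10⁻⁷ × 15.1) / (2π × 0.049) = 6.16×10⁻⁵ T.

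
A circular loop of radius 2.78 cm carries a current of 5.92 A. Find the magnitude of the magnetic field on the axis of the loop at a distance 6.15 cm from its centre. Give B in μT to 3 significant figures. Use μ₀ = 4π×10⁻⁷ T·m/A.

B ≈ 9.35 μT

On the axis of a circular loop, B = μ₀IR² / [2(R²+z²)^(3/2)].
R² + z² = (0.0278)² + (0.0615)² = 0.004555 m², and (R²+z²)^(3/2) = 3.07×10⁻⁴ m³.
B = (4π×10⁻⁷ × 5.92 × 0.0007728) / (2 × 3.07×10⁻⁴) = 9.35×10⁻⁶ T.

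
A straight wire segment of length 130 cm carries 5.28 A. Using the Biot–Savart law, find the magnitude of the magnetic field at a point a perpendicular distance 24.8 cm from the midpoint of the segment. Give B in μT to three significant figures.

B ≈ 3.98 μT

For a finite straight segment, B = (μ₀I/4πd)(sinθ₁ + sinθ₂), where θ₁, θ₂ are the angles from the perpendicular to each end.
The perpendicular from the point meets the wire at its midpoint, so each end is L/2 = 0.65 m away along the wire.
sinθ₁ = 0.65/√(0.65²+0.248²) = 0.9343; sinθ₂ = 0.65/√(0.65²+0.248²) = 0.9343.
B = (4π×10⁻⁷ × 5.28) / (4π × 0.248) × (0.9343 + 0.9343) = 3.98×10⁻⁶ T.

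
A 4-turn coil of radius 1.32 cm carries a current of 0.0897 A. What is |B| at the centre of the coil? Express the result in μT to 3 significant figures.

For an N-turn flat coil, B = Nμ₀I/(2R) with R = 0.0132 m.
B = 4 × 4.27×10⁻⁶ T = 1.71×10⁻⁵ T.

B ≈ 17.1 μT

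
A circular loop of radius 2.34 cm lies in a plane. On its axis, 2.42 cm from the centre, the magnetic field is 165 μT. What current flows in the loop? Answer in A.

I ≈ 18.3 A

On the axis of a loop, B = μ₀IR²/[2(R²+z²)^(3/2)], so I = 2B(R²+z²)^(3/2)/(μ₀R²).
R² + z² = 0.0005476 + 0.0005856 = 0.001133 m²; raised to 3/2 gives 3.81×10⁻⁵ m³.
I = 2 × 1.65×10⁻⁴ × 3.81×10⁻⁵ / (1.26×10⁻⁶ × 0.0005476) = 18.3 A.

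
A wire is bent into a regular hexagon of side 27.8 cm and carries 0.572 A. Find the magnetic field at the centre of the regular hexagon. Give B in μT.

B ≈ 1.43 μT

Each side is a finite straight segment at perpendicular distance d = a/(2 tan(π/6)) = 0.2408 m from the centre, with end-angles ±π/6.
One side contributes B₁ = (μ₀I/4πd)·2 sin(π/6) = 2.38×10⁻⁷ T.
All 6 sides add in the same direction: B = 6 × 2.38×10⁻⁷ = 1.43×10⁻⁶ T.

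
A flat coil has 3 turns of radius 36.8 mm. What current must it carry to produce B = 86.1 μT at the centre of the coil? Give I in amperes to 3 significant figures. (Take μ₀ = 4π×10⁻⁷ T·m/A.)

For an N-turn coil, B = Nμ₀I/(2R) with R = 0.0368 m, so I = 2RB/(Nμ₀) = 2 × 0.0368 × 8.61×10⁻⁵ / (3 × 4π×10⁻⁷) = 1.68 A.

I ≈ 1.68 A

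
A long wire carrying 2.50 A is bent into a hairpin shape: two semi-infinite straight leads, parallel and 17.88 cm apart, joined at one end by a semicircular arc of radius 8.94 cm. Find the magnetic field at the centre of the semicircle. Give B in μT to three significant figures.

B ≈ 14.4 μT

The semicircular arc contributes B_arc = μ₀I·π/(4πR) = μ₀I/(4R) = 8.79×10⁻⁶ T.
Each semi-infinite lead is at perpendicular distance R = 0.0894 m from the centre, with the perpendicular foot at its near end, so it contributes μ₀I/(4πR); both point the same way, together 5.59×10⁻⁶ T.
Arc and leads all point the same direction: B = 8.79×10⁻⁶ + 5.59×10⁻⁶ = 1.44×10⁻⁵ T.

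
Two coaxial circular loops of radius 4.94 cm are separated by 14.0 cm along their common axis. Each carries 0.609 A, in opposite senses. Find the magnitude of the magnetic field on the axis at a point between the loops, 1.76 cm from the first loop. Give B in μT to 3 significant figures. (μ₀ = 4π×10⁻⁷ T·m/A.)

Each loop contributes B = μ₀IR²/[2(R²+z²)^(3/2)] on the axis, with z measured from that loop.
Loop 1 (z = 0.0176 m): B₁ = 6.47×10⁻⁶ T. Loop 2 (z = 0.1224 m): B₂ = 4.06×10⁻⁷ T.
The fields oppose: B = |B₁ − B₂| = 6.07×10⁻⁶ T.

B ≈ 6.07 μT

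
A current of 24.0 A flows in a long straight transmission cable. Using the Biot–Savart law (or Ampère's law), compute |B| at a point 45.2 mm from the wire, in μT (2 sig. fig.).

B ≈ 110 μT

For an infinitely long straight wire, B = μ₀I/(2πd).
B = (4π×10⁻⁷ × 24.0) / (2π × 0.0452) = 1.06×10⁻⁴ T.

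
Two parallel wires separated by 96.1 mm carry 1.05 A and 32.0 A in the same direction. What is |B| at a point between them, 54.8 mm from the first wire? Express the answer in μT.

B ≈ 151 μT

Each long wire gives B = μ₀I/(2πd). Distances are d₁ = 0.0548 m and d₂ = 0.0413 m.
B₁ = 3.83×10⁻⁶ T, B₂ = 1.55×10⁻⁴ T.
Between parallel currents the two contributions point in opposite directions, so they subtract. B = |B₁ − B₂| = |3.83×10⁻⁶ − 1.55×10⁻⁴| = 1.51×10⁻⁴ T.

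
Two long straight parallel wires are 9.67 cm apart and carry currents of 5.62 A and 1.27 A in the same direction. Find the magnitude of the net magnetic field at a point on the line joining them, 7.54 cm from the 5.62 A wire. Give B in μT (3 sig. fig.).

B ≈ 2.98 μT

Each long wire gives B = μ₀I/(2πd). Distances are d₁ = 0.0754 m and d₂ = 0.0213 m.
B₁ = 1.49×10⁻⁵ T, B₂ = 1.19×10⁻⁵ T.
Between parallel currents the two contributions point in opposite directions, so they subtract. B = |B₁ − B₂| = |1.49×10⁻⁵ − 1.19×10⁻⁵| = 2.98×10⁻⁶ T.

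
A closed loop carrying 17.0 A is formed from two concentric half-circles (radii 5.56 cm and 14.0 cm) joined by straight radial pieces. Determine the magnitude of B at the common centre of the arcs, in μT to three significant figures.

The radial connectors point toward the centre, so dl × r̂ = 0 and they contribute nothing.
Each semicircle gives μ₀I/(4R): inner arc 9.61×10⁻⁵ T, outer arc 3.81×10⁻⁵ T.
The two arcs carry current in opposite angular senses, so their fields oppose: B = |9.61×10⁻⁵ − 3.81×10⁻⁵| = 5.79×10⁻⁵ T.

B ≈ 57.9 μT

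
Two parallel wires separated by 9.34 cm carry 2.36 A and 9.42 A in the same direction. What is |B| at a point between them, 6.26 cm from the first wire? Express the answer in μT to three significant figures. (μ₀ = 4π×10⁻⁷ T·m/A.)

Each long wire gives B = μ₀I/(2πd). Distances are d₁ = 0.0626 m and d₂ = 0.0308 m.
B₁ = 7.54×10⁻⁶ T, B₂ = 6.12×10⁻⁵ T.
Between parallel currents the two contributions point in opposite directions, so they subtract. B = |B₁ − B₂| = |7.54×10⁻⁶ − 6.12×10⁻⁵| = 5.36×10⁻⁵ T.

B ≈ 53.6 μT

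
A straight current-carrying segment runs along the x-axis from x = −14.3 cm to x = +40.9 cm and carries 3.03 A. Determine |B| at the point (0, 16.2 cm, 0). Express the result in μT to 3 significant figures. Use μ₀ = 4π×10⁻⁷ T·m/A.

For a finite straight segment, B = (μ₀I/4πd)(sinθ₁ + sinθ₂), where θ₁, θ₂ are the angles from the perpendicular to each end.
The perpendicular distance is d = 0.162 m; the end-offsets along the wire are a = 0.143 m and b = 0.409 m.
sinθ₁ = 0.143/√(0.143²+0.162²) = 0.6618; sinθ₂ = 0.409/√(0.409²+0.162²) = 0.9297.
B = (4π×10⁻⁷ × 3.03) / (4π × 0.162) × (0.6618 + 0.9297) = 2.98×10⁻⁶ T.

B ≈ 2.98 μT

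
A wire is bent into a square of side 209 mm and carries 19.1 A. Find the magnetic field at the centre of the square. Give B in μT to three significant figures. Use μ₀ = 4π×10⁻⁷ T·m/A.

B ≈ 103 μT

Each side is a finite straight segment at perpendicular distance d = a/(2 tan(π/4)) = 0.1045 m from the centre, with end-angles ±π/4.
One side contributes B₁ = (μ₀I/4πd)·2 sin(π/4) = 2.58×10⁻⁵ T.
All 4 sides add in the same direction: B = 4 × 2.58×10⁻⁵ = 1.03×10⁻⁴ T.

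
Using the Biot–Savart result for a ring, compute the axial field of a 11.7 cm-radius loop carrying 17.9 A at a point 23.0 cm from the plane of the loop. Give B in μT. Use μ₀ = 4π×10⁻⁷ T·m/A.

B ≈ 8.96 μT

On the axis of a circular loop, B = μ₀IR² / [2(R²+z²)^(3/2)].
R² + z² = (0.117)² + (0.23)² = 0.06659 m², and (R²+z²)^(3/2) = 1.72×10⁻² m³.
B = (4π×10⁻⁷ × 17.9 × 0.01369) / (2 × 1.72×10⁻²) = 8.96×10⁻⁶ T.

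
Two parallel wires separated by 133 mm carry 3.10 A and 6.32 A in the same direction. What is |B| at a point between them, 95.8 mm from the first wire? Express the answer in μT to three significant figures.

Each long wire gives B = μ₀I/(2πd). Distances are d₁ = 0.0958 m and d₂ = 0.0372 m.
B₁ = 6.47×10⁻⁶ T, B₂ = 3.40×10⁻⁵ T.
Between parallel currents the two contributions point in opposite directions, so they subtract. B = |B₁ − B₂| = |6.47×10⁻⁶ − 3.40×10⁻⁵| = 2.75×10⁻⁵ T.

B ≈ 27.5 μT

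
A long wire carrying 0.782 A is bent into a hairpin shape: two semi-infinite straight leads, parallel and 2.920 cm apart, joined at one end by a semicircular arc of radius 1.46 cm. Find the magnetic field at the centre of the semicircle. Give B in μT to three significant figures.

The semicircular arc contributes B_arc = μ₀I·π/(4πR) = μ₀I/(4R) = 1.68×10⁻⁵ T.
Each semi-infinite lead is at perpendicular distance R = 0.0146 m from the centre, with the perpendicular foot at its near end, so it contributes μ₀I/(4πR); both point the same way, together 1.07×10⁻⁵ T.
Arc and leads all point the same direction: B = 1.68×10⁻⁵ + 1.07×10⁻⁵ = 2.75×10⁻⁵ T.

B ≈ 27.5 μT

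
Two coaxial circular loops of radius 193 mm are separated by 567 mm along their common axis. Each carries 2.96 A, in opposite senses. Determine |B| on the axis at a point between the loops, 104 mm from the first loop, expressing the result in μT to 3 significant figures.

Each loop contributes B = μ₀IR²/[2(R²+z²)^(3/2)] on the axis, with z measured from that loop.
Loop 1 (z = 0.104 m): B₁ = 6.57×10⁻⁶ T. Loop 2 (z = 0.463 m): B₂ = 5.49×10⁻⁷ T.
The fields oppose: B = |B₁ − B₂| = 6.03×10⁻⁶ T.

B ≈ 6.03 μT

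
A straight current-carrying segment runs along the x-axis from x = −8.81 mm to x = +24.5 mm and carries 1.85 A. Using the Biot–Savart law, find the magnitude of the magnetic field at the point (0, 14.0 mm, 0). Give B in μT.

B ≈ 18.5 μT

For a finite straight segment, B = (μ₀I/4πd)(sinθ₁ + sinθ₂), where θ₁, θ₂ are the angles from the perpendicular to each end.
The perpendicular distance is d = 0.014 m; the end-offsets along the wire are a = 0.00881 m and b = 0.0245 m.
sinθ₁ = 0.00881/√(0.00881²+0.014²) = 0.5326; sinθ₂ = 0.0245/√(0.0245²+0.014²) = 0.8682.
B = (4π×10⁻⁷ × 1.85) / (4π × 0.014) × (0.5326 + 0.8682) = 1.85×10⁻⁵ T.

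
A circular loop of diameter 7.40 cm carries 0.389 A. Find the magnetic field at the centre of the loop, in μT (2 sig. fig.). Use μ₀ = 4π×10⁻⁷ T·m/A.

At the centre of a circular loop the Biot–Savart law gives B = μ₀I/(2R) (so R = 0.037 m).
B = (4π×10⁻⁷ × 0.389) / (2 × 0.037) = 6.61×10⁻⁶ T.

B ≈ 6.6 μT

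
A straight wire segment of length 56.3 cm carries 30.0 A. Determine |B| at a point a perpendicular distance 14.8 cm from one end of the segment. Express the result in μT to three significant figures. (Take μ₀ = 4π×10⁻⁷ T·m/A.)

For a finite straight segment, B = (μ₀I/4πd)(sinθ₁ + sinθ₂), where θ₁, θ₂ are the angles from the perpendicular to each end.
The perpendicular foot is at one end, so the two end-offsets along the wire are 0 and L = 0.563 m.
sinθ₁ = 0/√(0²+0.148²) = 0.0000; sinθ₂ = 0.563/√(0.563²+0.148²) = 0.9671.
B = (4π×10⁻⁷ × 30.0) / (4π × 0.148) × (0.0000 + 0.9671) = 1.96×10⁻⁵ T.

B ≈ 19.6 μT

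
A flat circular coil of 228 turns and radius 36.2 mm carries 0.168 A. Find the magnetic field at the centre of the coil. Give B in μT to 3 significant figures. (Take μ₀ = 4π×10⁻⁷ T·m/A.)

B ≈ 665 μT

For an N-turn flat coil, B = Nμ₀I/(2R) with R = 0.0362 m.
B = 228 × 2.92×10⁻⁶ T = 6.65×10⁻⁴ T.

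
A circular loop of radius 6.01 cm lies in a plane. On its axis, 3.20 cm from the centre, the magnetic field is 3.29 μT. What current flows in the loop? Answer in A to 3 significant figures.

On the axis of a loop, B = μ₀IR²/[2(R²+z²)^(3/2)], so I = 2B(R²+z²)^(3/2)/(μ₀R²).
R² + z² = 0.003612 + 0.001024 = 0.004636 m²; raised to 3/2 gives 3.16×10⁻⁴ m³.
I = 2 × 3.29×10⁻⁶ × 3.16×10⁻⁴ / (1.26×10⁻⁶ × 0.003612) = 0.458 A.

I ≈ 0.458 A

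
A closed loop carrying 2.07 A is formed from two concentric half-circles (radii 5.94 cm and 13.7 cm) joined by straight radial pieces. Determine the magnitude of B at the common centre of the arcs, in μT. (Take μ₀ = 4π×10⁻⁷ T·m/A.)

The radial connectors point toward the centre, so dl × r̂ = 0 and they contribute nothing.
Each semicircle gives μ₀I/(4R): inner arc 1.09×10⁻⁵ T, outer arc 4.75×10⁻⁶ T.
The two arcs carry current in opposite angular senses, so their fields oppose: B = |1.09×10⁻⁵ − 4.75×10⁻⁶| = 6.20×10⁻⁶ T.

B ≈ 6.20 μT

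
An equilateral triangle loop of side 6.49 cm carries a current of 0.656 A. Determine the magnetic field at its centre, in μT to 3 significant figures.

Each side is a finite straight segment at perpendicular distance d = a/(2 tan(π/3)) = 0.01874 m from the centre, with end-angles ±π/3.
One side contributes B₁ = (μ₀I/4πd)·2 sin(π/3) = 6.06×10⁻⁶ T.
All 3 sides add in the same direction: B = 3 × 6.06×10⁻⁶ = 1.82×10⁻⁵ T.

B ≈ 18.2 μT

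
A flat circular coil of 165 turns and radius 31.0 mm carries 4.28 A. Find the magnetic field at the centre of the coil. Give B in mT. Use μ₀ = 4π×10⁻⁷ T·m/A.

B ≈ 14.3 mT

For an N-turn flat coil, B = Nμ₀I/(2R) with R = 0.031 m.
B = 165 × 8.67×10⁻⁵ T = 1.43×10⁻² T.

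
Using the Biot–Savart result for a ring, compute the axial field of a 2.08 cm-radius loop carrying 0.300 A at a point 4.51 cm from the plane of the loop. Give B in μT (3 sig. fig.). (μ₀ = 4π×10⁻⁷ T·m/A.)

On the axis of a circular loop, B = μ₀IR² / [2(R²+z²)^(3/2)].
R² + z² = (0.0208)² + (0.0451)² = 0.002467 m², and (R²+z²)^(3/2) = 1.23×10⁻⁴ m³.
B = (4π×10⁻⁷ × 0.300 × 0.0004326) / (2 × 1.23×10⁻⁴) = 6.66×10⁻⁷ T.

B ≈ 0.666 μT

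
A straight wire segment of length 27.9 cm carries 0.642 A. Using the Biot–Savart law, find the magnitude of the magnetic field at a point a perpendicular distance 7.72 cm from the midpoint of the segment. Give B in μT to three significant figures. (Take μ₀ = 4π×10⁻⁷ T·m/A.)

For a finite straight segment, B = (μ₀I/4πd)(sinθ₁ + sinθ₂), where θ₁, θ₂ are the angles from the perpendicular to each end.
The perpendicular from the point meets the wire at its midpoint, so each end is L/2 = 0.1395 m away along the wire.
sinθ₁ = 0.1395/√(0.1395²+0.0772²) = 0.8750; sinθ₂ = 0.1395/√(0.1395²+0.0772²) = 0.8750.
B = (4π×10⁻⁷ × 0.642) / (4π × 0.0772) × (0.8750 + 0.8750) = 1.46×10⁻⁶ T.

B ≈ 1.46 μT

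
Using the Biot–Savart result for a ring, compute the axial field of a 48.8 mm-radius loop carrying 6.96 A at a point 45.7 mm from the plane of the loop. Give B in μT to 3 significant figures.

B ≈ 34.8 μT

On the axis of a circular loop, B = μ₀IR² / [2(R²+z²)^(3/2)].
R² + z² = (0.0488)² + (0.0457)² = 0.00447 m², and (R²+z²)^(3/2) = 2.99×10⁻⁴ m³.
B = (4π×10⁻⁷ × 6.96 × 0.002381) / (2 × 2.99×10⁻⁴) = 3.48×10⁻⁵ T.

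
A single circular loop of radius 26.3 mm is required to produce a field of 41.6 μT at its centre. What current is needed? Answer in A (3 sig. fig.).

I ≈ 1.74 A

At the centre of a circular loop B = μ₀I/(2R), so I = 2RB/μ₀.
With R = 0.0263 m, I = 2 × 0.0263 × 4.16×10⁻⁵ / (4π×10⁻⁷) = 1.74 A.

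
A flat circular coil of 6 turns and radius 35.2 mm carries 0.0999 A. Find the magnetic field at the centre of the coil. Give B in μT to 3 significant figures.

For an N-turn flat coil, B = Nμ₀I/(2R) with R = 0.0352 m.
B = 6 × 1.78×10⁻⁶ T = 1.07×10⁻⁵ T.

B ≈ 10.7 μT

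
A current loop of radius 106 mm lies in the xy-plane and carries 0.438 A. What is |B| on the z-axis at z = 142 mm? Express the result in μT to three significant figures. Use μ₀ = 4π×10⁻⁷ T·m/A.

B ≈ 0.556 μT

On the axis of a circular loop, B = μ₀IR² / [2(R²+z²)^(3/2)].
R² + z² = (0.106)² + (0.142)² = 0.0314 m², and (R²+z²)^(3/2) = 5.56×10⁻³ m³.
B = (4π×10⁻⁷ × 0.438 × 0.01124) / (2 × 5.56×10⁻³) = 5.56×10⁻⁷ T.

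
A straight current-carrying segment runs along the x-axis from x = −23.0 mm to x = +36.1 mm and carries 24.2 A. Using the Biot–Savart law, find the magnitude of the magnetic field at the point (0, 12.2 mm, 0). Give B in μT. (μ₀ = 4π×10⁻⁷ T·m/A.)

B ≈ 363 μT

For a finite straight segment, B = (μ₀I/4πd)(sinθ₁ + sinθ₂), where θ₁, θ₂ are the angles from the perpendicular to each end.
The perpendicular distance is d = 0.0122 m; the end-offsets along the wire are a = 0.023 m and b = 0.0361 m.
sinθ₁ = 0.023/√(0.023²+0.0122²) = 0.8834; sinθ₂ = 0.0361/√(0.0361²+0.0122²) = 0.9474.
B = (4π×10⁻⁷ × 24.2) / (4π × 0.0122) × (0.8834 + 0.9474) = 3.63×10⁻⁴ T.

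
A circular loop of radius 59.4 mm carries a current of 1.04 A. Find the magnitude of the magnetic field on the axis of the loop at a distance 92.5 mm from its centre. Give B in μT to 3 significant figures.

On the axis of a circular loop, B = μ₀IR² / [2(R²+z²)^(3/2)].
R² + z² = (0.0594)² + (0.0925)² = 0.01208 m², and (R²+z²)^(3/2) = 1.33×10⁻³ m³.
B = (4π×10⁻⁷ × 1.04 × 0.003528) / (2 × 1.33×10⁻³) = 1.74×10⁻⁶ T.

B ≈ 1.74 μT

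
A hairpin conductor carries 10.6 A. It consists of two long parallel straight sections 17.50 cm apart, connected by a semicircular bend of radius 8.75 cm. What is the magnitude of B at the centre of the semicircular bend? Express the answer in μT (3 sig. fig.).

The semicircular arc contributes B_arc = μ₀I·π/(4πR) = μ₀I/(4R) = 3.81×10⁻⁵ T.
Each semi-infinite lead is at perpendicular distance R = 0.0875 m from the centre, with the perpendicular foot at its near end, so it contributes μ₀I/(4πR); both point the same way, together 2.42×10⁻⁵ T.
Arc and leads all point the same direction: B = 3.81×10⁻⁵ + 2.42×10⁻⁵ = 6.23×10⁻⁵ T.

B ≈ 62.3 μT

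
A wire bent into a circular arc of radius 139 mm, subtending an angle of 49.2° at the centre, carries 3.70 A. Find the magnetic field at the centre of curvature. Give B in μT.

B ≈ 2.29 μT

The Biot–Savart field of a circular arc at its centre is B = μ₀Iφ/(4πR), with φ = 0.8587 rad.
B = (4π×10⁻⁷ × 3.70 × 0.8587) / (4π × 0.139) = 2.29×10⁻⁶ T.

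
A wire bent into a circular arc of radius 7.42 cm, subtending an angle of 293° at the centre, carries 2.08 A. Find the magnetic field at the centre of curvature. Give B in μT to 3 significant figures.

The Biot–Savart field of a circular arc at its centre is B = μ₀Iφ/(4πR), with φ = 5.114 rad.
B = (4π×10⁻⁷ × 2.08 × 5.114) / (4π × 0.0742) = 1.43×10⁻⁵ T.

B ≈ 14.3 μT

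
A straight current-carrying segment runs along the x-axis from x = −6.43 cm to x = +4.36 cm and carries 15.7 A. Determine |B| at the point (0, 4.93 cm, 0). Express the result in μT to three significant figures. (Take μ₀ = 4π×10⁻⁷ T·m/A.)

For a finite straight segment, B = (μ₀I/4πd)(sinθ₁ + sinθ₂), where θ₁, θ₂ are the angles from the perpendicular to each end.
The perpendicular distance is d = 0.0493 m; the end-offsets along the wire are a = 0.0643 m and b = 0.0436 m.
sinθ₁ = 0.0643/√(0.0643²+0.0493²) = 0.7936; sinθ₂ = 0.0436/√(0.0436²+0.0493²) = 0.6625.
B = (4π×10⁻⁷ × 15.7) / (4π × 0.0493) × (0.7936 + 0.6625) = 4.64×10⁻⁵ T.

B ≈ 46.4 μT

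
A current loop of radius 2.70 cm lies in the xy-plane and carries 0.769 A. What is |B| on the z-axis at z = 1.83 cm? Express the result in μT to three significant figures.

B ≈ 10.2 μT

On the axis of a circular loop, B = μ₀IR² / [2(R²+z²)^(3/2)].
R² + z² = (0.027)² + (0.0183)² = 0.001064 m², and (R²+z²)^(3/2) = 3.47×10⁻⁵ m³.
B = (4π×10⁻⁷ × 0.769 × 0.000729) / (2 × 3.47×10⁻⁵) = 1.02×10⁻⁵ T.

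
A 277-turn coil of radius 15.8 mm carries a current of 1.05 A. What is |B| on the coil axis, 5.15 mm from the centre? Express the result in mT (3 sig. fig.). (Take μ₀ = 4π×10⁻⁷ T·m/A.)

B ≈ 9.94 mT

For an N-turn flat coil, B = Nμ₀IR²/[2(R²+z²)^(3/2)] with R = 0.0158 m, z = 0.00515 m.
B = 277 × 3.59×10⁻⁵ T = 9.94×10⁻³ T.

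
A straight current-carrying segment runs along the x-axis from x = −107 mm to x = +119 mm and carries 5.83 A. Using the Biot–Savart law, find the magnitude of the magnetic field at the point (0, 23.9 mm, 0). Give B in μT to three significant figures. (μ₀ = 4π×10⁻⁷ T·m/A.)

For a finite straight segment, B = (μ₀I/4πd)(sinθ₁ + sinθ₂), where θ₁, θ₂ are the angles from the perpendicular to each end.
The perpendicular distance is d = 0.0239 m; the end-offsets along the wire are a = 0.107 m and b = 0.119 m.
sinθ₁ = 0.107/√(0.107²+0.0239²) = 0.9760; sinθ₂ = 0.119/√(0.119²+0.0239²) = 0.9804.
B = (4π×10⁻⁷ × 5.83) / (4π × 0.0239) × (0.9760 + 0.9804) = 4.77×10⁻⁵ T.

B ≈ 47.7 μT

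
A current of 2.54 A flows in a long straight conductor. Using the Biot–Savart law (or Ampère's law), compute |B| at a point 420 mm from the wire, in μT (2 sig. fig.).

For an infinitely long straight wire, B = μ₀I/(2πd).
B = (4π×10⁻⁷ × 2.54) / (2π × 0.42) = 1.21×10⁻⁶ T.

B ≈ 1.2 μT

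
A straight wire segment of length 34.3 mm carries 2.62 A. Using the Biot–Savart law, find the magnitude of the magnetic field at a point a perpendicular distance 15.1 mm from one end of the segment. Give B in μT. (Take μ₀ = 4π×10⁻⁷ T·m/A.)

For a finite straight segment, B = (μ₀I/4πd)(sinθ₁ + sinθ₂), where θ₁, θ₂ are the angles from the perpendicular to each end.
The perpendicular foot is at one end, so the two end-offsets along the wire are 0 and L = 0.0343 m.
sinθ₁ = 0/√(0²+0.0151²) = 0.0000; sinθ₂ = 0.0343/√(0.0343²+0.0151²) = 0.9152.
B = (4π×10⁻⁷ × 2.62) / (4π × 0.0151) × (0.0000 + 0.9152) = 1.59×10⁻⁵ T.

B ≈ 15.9 μT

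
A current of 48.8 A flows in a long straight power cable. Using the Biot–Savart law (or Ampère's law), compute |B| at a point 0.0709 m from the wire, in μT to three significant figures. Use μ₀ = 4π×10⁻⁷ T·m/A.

B ≈ 138 μT

For an infinitely long straight wire, B = μ₀I/(2πd).
B = (4π×10⁻⁷ × 48.8) / (2π × 0.0709) = 1.38×10⁻⁴ T.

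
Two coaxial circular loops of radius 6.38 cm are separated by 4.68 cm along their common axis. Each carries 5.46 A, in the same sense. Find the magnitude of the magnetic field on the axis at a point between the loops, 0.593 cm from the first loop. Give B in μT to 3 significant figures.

B ≈ 85.2 μT

Each loop contributes B = μ₀IR²/[2(R²+z²)^(3/2)] on the axis, with z measured from that loop.
Loop 1 (z = 0.00593 m): B₁ = 5.31×10⁻⁵ T. Loop 2 (z = 0.04087 m): B₂ = 3.21×10⁻⁵ T.
The fields add: B = B₁ + B₂ = 8.52×10⁻⁵ T.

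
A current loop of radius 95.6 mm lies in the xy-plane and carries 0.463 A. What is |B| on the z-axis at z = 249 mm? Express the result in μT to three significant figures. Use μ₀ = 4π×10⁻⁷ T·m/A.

On the axis of a circular loop, B = μ₀IR² / [2(R²+z²)^(3/2)].
R² + z² = (0.0956)² + (0.249)² = 0.07114 m², and (R²+z²)^(3/2) = 1.90×10⁻² m³.
B = (4π×10⁻⁷ × 0.463 × 0.009139) / (2 × 1.90×10⁻²) = 1.40×10⁻⁷ T.

B ≈ 0.140 μT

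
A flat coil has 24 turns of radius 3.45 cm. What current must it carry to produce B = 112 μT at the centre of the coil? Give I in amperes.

I ≈ 0.256 A

For an N-turn coil, B = Nμ₀I/(2R) with R = 0.0345 m, so I = 2RB/(Nμ₀) = 2 × 0.0345 × 1.12×10⁻⁴ / (24 × 4π×10⁻⁷) = 0.256 A.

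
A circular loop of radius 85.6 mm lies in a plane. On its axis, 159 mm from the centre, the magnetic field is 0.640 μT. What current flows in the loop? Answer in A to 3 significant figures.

I ≈ 0.819 A

On the axis of a loop, B = μ₀IR²/[2(R²+z²)^(3/2)], so I = 2B(R²+z²)^(3/2)/(μ₀R²).
R² + z² = 0.007327 + 0.02528 = 0.03261 m²; raised to 3/2 gives 5.89×10⁻³ m³.
I = 2 × 6.40×10⁻⁷ × 5.89×10⁻³ / (1.26×10⁻⁶ × 0.007327) = 0.819 A.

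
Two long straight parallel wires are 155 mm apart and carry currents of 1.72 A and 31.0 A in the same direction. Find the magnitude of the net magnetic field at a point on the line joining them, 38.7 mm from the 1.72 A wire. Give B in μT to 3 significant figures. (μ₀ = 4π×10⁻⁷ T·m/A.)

Each long wire gives B = μ₀I/(2πd). Distances are d₁ = 0.0387 m and d₂ = 0.1163 m.
B₁ = 8.89×10⁻⁶ T, B₂ = 5.33×10⁻⁵ T.
Between parallel currents the two contributions point in opposite directions, so they subtract. B = |B₁ − B₂| = |8.89×10⁻⁶ − 5.33×10⁻⁵| = 4.44×10⁻⁵ T.

B ≈ 44.4 μT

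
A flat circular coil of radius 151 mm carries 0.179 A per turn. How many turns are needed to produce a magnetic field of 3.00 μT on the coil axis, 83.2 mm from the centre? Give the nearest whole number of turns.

N = 6

For an N-turn coil, B = Nμ₀IR²/[2(R²+z²)^(3/2)]. A single turn gives B₁ = 5.00×10⁻⁷ T with R = 0.151 m, z = 0.0832 m.
N = B/B₁ = 3.00×10⁻⁶ / 5.00×10⁻⁷ = 5.99.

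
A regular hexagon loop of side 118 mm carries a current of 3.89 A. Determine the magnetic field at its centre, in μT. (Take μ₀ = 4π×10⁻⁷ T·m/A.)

B ≈ 22.8 μT

Each side is a finite straight segment at perpendicular distance d = a/(2 tan(π/6)) = 0.1022 m from the centre, with end-angles ±π/6.
One side contributes B₁ = (μ₀I/4πd)·2 sin(π/6) = 3.81×10⁻⁶ T.
All 6 sides add in the same direction: B = 6 × 3.81×10⁻⁶ = 2.28×10⁻⁵ T.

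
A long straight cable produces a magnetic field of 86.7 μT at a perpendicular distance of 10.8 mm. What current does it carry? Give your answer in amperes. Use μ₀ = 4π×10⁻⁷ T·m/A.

For a long straight wire B = μ₀I/(2πd), so I = 2πdB/μ₀.
I = 2π × 0.0108 × 8.67×10⁻⁵ / (4π×10⁻⁷) = 4.68 A.

I ≈ 4.68 A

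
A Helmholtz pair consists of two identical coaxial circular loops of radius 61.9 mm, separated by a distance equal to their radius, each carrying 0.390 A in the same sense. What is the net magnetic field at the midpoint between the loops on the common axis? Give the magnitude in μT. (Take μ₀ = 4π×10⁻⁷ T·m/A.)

Each loop contributes B = μ₀IR²/[2(R²+z²)^(3/2)] on the axis, with z measured from that loop.
Loop 1 (z = 0.03095 m): B₁ = 2.83×10⁻⁶ T. Loop 2 (z = 0.03095 m): B₂ = 2.83×10⁻⁶ T.
The fields add: B = B₁ + B₂ = 5.67×10⁻⁶ T.

B ≈ 5.67 μT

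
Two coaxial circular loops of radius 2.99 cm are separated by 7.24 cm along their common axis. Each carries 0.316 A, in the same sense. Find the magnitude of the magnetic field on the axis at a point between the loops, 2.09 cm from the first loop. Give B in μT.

Each loop contributes B = μ₀IR²/[2(R²+z²)^(3/2)] on the axis, with z measured from that loop.
Loop 1 (z = 0.0209 m): B₁ = 3.66×10⁻⁶ T. Loop 2 (z = 0.0515 m): B₂ = 8.41×10⁻⁷ T.
The fields add: B = B₁ + B₂ = 4.50×10⁻⁶ T.

B ≈ 4.50 μT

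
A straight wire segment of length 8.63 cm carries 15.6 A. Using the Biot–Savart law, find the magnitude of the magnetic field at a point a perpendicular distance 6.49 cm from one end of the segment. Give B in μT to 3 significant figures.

For a finite straight segment, B = (μ₀I/4πd)(sinθ₁ + sinθ₂), where θ₁, θ₂ are the angles from the perpendicular to each end.
The perpendicular foot is at one end, so the two end-offsets along the wire are 0 and L = 0.0863 m.
sinθ₁ = 0/√(0²+0.0649²) = 0.0000; sinθ₂ = 0.0863/√(0.0863²+0.0649²) = 0.7992.
B = (4π×10⁻⁷ × 15.6) / (4π × 0.0649) × (0.0000 + 0.7992) = 1.92×10⁻⁵ T.

B ≈ 19.2 μT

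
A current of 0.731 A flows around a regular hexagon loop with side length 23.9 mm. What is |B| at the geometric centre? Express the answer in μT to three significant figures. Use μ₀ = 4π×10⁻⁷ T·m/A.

Each side is a finite straight segment at perpendicular distance d = a/(2 tan(π/6)) = 0.0207 m from the centre, with end-angles ±π/6.
One side contributes B₁ = (μ₀I/4πd)·2 sin(π/6) = 3.53×10⁻⁶ T.
All 6 sides add in the same direction: B = 6 × 3.53×10⁻⁶ = 2.12×10⁻⁵ T.

B ≈ 21.2 μT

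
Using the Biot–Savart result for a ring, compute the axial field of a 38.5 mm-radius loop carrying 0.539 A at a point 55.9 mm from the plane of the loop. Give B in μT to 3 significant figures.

B ≈ 1.61 μT

On the axis of a circular loop, B = μ₀IR² / [2(R²+z²)^(3/2)].
R² + z² = (0.0385)² + (0.0559)² = 0.004607 m², and (R²+z²)^(3/2) = 3.13×10⁻⁴ m³.
B = (4π×10⁻⁷ × 0.539 × 0.001482) / (2 × 3.13×10⁻⁴) = 1.61×10⁻⁶ T.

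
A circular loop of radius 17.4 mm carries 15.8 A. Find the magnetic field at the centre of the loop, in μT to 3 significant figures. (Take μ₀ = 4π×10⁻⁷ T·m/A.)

At the centre of a circular loop the Biot–Savart law gives B = μ₀I/(2R).
B = (4π×10⁻⁷ × 15.8) / (2 × 0.0174) = 5.71×10⁻⁴ T.

B ≈ 571 μT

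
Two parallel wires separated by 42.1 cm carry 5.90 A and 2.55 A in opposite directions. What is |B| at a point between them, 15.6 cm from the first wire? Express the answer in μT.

B ≈ 9.49 μT

Each long wire gives B = μ₀I/(2πd). Distances are d₁ = 0.156 m and d₂ = 0.265 m.
B₁ = 7.56×10⁻⁶ T, B₂ = 1.92×10⁻⁶ T.
Between antiparallel currents both contributions point the same way, so they add. B = B₁ + B₂ = 7.56×10⁻⁶ + 1.92×10⁻⁶ = 9.49×10⁻⁶ T.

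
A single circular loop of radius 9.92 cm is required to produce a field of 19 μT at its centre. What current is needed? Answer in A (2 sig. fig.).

At the centre of a circular loop B = μ₀I/(2R), so I = 2RB/μ₀.
With R = 0.0992 m, I = 2 × 0.0992 × 1.90×10⁻⁵ / (4π×10⁻⁷) = 3.00 A.

I ≈ 3.0 A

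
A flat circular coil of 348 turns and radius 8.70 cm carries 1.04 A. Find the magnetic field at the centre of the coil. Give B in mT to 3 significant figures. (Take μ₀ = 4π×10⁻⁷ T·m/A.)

B ≈ 2.61 mT

For an N-turn flat coil, B = Nμ₀I/(2R) with R = 0.087 m.
B = 348 × 7.51×10⁻⁶ T = 2.61×10⁻³ T.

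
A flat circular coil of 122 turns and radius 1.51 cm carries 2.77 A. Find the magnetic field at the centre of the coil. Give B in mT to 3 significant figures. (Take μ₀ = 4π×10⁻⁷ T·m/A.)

For an N-turn flat coil, B = Nμ₀I/(2R) with R = 0.0151 m.
B = 122 × 1.15×10⁻⁴ T = 1.41×10⁻² T.

B ≈ 14.1 mT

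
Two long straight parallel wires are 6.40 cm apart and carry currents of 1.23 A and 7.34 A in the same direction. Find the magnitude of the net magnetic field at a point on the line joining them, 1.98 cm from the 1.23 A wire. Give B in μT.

Each long wire gives B = μ₀I/(2πd). Distances are d₁ = 0.0198 m and d₂ = 0.0442 m.
B₁ = 1.24×10⁻⁵ T, B₂ = 3.32×10⁻⁵ T.
Between parallel currents the two contributions point in opposite directions, so they subtract. B = |B₁ − B₂| = |1.24×10⁻⁵ − 3.32×10⁻⁵| = 2.08×10⁻⁵ T.

B ≈ 20.8 μT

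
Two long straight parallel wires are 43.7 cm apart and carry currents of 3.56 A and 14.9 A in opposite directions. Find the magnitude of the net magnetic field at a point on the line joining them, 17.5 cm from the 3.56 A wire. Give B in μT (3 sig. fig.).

B ≈ 15.4 μT

Each long wire gives B = μ₀I/(2πd). Distances are d₁ = 0.175 m and d₂ = 0.262 m.
B₁ = 4.07×10⁻⁶ T, B₂ = 1.14×10⁻⁵ T.
Between antiparallel currents both contributions point the same way, so they add. B = B₁ + B₂ = 4.07×10⁻⁶ + 1.14×10⁻⁵ = 1.54×10⁻⁵ T.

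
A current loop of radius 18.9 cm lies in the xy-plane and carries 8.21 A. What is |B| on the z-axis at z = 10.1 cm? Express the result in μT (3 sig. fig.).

B ≈ 18.7 μT

On the axis of a circular loop, B = μ₀IR² / [2(R²+z²)^(3/2)].
R² + z² = (0.189)² + (0.101)² = 0.04592 m², and (R²+z²)^(3/2) = 9.84×10⁻³ m³.
B = (4π×10⁻⁷ × 8.21 × 0.03572) / (2 × 9.84×10⁻³) = 1.87×10⁻⁵ T.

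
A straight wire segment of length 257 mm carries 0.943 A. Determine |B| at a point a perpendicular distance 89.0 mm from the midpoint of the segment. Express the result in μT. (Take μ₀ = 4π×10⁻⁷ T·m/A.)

B ≈ 1.74 μT

For a finite straight segment, B = (μ₀I/4πd)(sinθ₁ + sinθ₂), where θ₁, θ₂ are the angles from the perpendicular to each end.
The perpendicular from the point meets the wire at its midpoint, so each end is L/2 = 0.1285 m away along the wire.
sinθ₁ = 0.1285/√(0.1285²+0.089²) = 0.8221; sinθ₂ = 0.1285/√(0.1285²+0.089²) = 0.8221.
B = (4π×10⁻⁷ × 0.943) / (4π × 0.089) × (0.8221 + 0.8221) = 1.74×10⁻⁶ T.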